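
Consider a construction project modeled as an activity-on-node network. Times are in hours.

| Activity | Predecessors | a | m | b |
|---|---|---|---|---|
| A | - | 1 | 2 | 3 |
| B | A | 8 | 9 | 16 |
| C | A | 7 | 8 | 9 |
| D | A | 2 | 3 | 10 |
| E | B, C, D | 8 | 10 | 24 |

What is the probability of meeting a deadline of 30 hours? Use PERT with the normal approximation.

te_A = (1 + 4·2 + 3)/6 = 12/6 = 2; σ²_A = ((3−1)/6)² = 0.111
te_B = (8 + 4·9 + 16)/6 = 60/6 = 10; σ²_B = ((16−8)/6)² = 1.778
te_C = (7 + 4·8 + 9)/6 = 48/6 = 8; σ²_C = ((9−7)/6)² = 0.111
te_D = (2 + 4·3 + 10)/6 = 24/6 = 4; σ²_D = ((10−2)/6)² = 1.778
te_E = (8 + 4·10 + 24)/6 = 72/6 = 12; σ²_E = ((24−8)/6)² = 7.111

Forward pass:
ES_A = 0; EF_A = 2
ES_B = 2; EF_B = 2+10 = 12
ES_C = 2; EF_C = 2+8 = 10
ES_D = 2; EF_D = 2+4 = 6
ES_E = max(EF_B=12, EF_C=10, EF_D=6) = 12; EF_E = 12+12 = 24
Expected project duration μ = 24 hours. Critical path: A → B → E.

Variance along critical path = 0.111 + 1.778 + 7.111 = 9.000; σ = √9.000 = 3.000 hours.
Z = (30 − 24) / 3.000 = 2.000
P(T ≤ 30) = Φ(2.000) ≈ 0.977

0.977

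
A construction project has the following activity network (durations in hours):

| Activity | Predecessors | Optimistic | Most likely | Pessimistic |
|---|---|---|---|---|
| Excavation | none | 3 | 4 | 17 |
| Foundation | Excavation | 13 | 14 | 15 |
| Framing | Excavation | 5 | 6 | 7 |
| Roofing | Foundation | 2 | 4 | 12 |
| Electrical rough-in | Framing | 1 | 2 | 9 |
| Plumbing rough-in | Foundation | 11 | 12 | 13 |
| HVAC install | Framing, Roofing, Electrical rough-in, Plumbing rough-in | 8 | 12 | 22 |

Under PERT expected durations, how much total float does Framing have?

te_Excavation = (3 + 4·4 + 17)/6 = 36/6 = 6
te_Foundation = (13 + 4·14 + 15)/6 = 84/6 = 14
te_Framing = (5 + 4·6 + 7)/6 = 36/6 = 6
te_Roofing = (2 + 4·4 + 12)/6 = 30/6 = 5
te_Electrical rough-in = (1 + 4·2 + 9)/6 = 18/6 = 3
te_Plumbing rough-in = (11 + 4·12 + 13)/6 = 72/6 = 12
te_HVAC install = (8 + 4·12 + 22)/6 = 78/6 = 13

Forward pass:
ES_Excavation = 0; EF_Excavation = 6
ES_Foundation = 6; EF_Foundation = 6+14 = 20
ES_Framing = 6; EF_Framing = 6+6 = 12
ES_Roofing = 20; EF_Roofing = 20+5 = 25
ES_Electrical rough-in = 12; EF_Electrical rough-in = 12+3 = 15
ES_Plumbing rough-in = 20; EF_Plumbing rough-in = 20+12 = 32
ES_HVAC install = max(EF_Framing=12, EF_Roofing=25, EF_Electrical rough-in=15, EF_Plumbing rough-in=32) = 32; EF_HVAC install = 32+13 = 45
Expected project duration μ = 45 hours. Critical path: Excavation → Foundation → Plumbing rough-in → HVAC install.

Backward pass:
LF_HVAC install = 45; LS_HVAC install = 45−13 = 32
LF_Plumbing rough-in = LS_HVAC install = 32; LS_Plumbing rough-in = 32−12 = 20
LF_Electrical rough-in = LS_HVAC install = 32; LS_Electrical rough-in = 32−3 = 29
LF_Roofing = LS_HVAC install = 32; LS_Roofing = 32−5 = 27
LF_Framing = min(LS_Electrical rough-in=29, LS_HVAC install=32) = 29; LS_Framing = 29−6 = 23
LF_Foundation = min(LS_Roofing=27, LS_Plumbing rough-in=20) = 20; LS_Foundation = 20−14 = 6
LF_Excavation = min(LS_Foundation=6, LS_Framing=23) = 6; LS_Excavation = 6−6 = 0
Slack_Framing = LS_Framing − ES_Framing = 23 − 6 = 17

17 hours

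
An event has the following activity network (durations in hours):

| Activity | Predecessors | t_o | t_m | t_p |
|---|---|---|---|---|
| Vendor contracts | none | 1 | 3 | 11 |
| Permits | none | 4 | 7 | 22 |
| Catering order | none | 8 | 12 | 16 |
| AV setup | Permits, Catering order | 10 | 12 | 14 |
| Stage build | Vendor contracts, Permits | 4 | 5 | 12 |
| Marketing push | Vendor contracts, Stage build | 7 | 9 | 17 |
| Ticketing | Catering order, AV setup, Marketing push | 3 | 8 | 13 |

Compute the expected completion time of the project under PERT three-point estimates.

33 hours

te_Vendor contracts = (1 + 4·3 + 11)/6 = 24/6 = 4
te_Permits = (4 + 4·7 + 22)/6 = 54/6 = 9
te_Catering order = (8 + 4·12 + 16)/6 = 72/6 = 12
te_AV setup = (10 + 4·12 + 14)/6 = 72/6 = 12
te_Stage build = (4 + 4·5 + 12)/6 = 36/6 = 6
te_Marketing push = (7 + 4·9 + 17)/6 = 60/6 = 10
te_Ticketing = (3 + 4·8 + 13)/6 = 48/6 = 8

Forward pass:
ES_Vendor contracts = 0; EF_Vendor contracts = 4
ES_Permits = 0; EF_Permits = 9
ES_Catering order = 0; EF_Catering order = 12
ES_AV setup = max(EF_Permits=9, EF_Catering order=12) = 12; EF_AV setup = 12+12 = 24
ES_Stage build = max(EF_Vendor contracts=4, EF_Permits=9) = 9; EF_Stage build = 9+6 = 15
ES_Marketing push = max(EF_Vendor contracts=4, EF_Stage build=15) = 15; EF_Marketing push = 15+10 = 25
ES_Ticketing = max(EF_Catering order=12, EF_AV setup=24, EF_Marketing push=25) = 25; EF_Ticketing = 25+8 = 33
Expected project duration μ = 33 hours. Critical path: Permits → Stage build → Marketing push → Ticketing.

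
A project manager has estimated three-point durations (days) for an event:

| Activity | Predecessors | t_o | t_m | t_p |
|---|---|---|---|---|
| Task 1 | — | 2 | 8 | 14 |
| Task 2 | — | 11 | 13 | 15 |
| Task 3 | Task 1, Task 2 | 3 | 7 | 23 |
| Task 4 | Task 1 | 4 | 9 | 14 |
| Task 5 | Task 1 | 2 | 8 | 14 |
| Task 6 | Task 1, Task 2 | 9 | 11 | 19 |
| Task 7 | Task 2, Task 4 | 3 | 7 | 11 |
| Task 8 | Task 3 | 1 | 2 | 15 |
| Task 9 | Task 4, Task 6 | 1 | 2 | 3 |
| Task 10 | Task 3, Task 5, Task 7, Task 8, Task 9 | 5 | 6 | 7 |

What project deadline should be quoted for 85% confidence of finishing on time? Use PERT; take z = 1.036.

te_Task 1 = (2 + 4·8 + 14)/6 = 48/6 = 8; σ²_Task 1 = ((14−2)/6)² = 4.000
te_Task 2 = (11 + 4·13 + 15)/6 = 78/6 = 13; σ²_Task 2 = ((15−11)/6)² = 0.444
te_Task 3 = (3 + 4·7 + 23)/6 = 54/6 = 9; σ²_Task 3 = ((23−3)/6)² = 11.111
te_Task 4 = (4 + 4·9 + 14)/6 = 54/6 = 9; σ²_Task 4 = ((14−4)/6)² = 2.778
te_Task 5 = (2 + 4·8 + 14)/6 = 48/6 = 8; σ²_Task 5 = ((14−2)/6)² = 4.000
te_Task 6 = (9 + 4·11 + 19)/6 = 72/6 = 12; σ²_Task 6 = ((19−9)/6)² = 2.778
te_Task 7 = (3 + 4·7 + 11)/6 = 42/6 = 7; σ²_Task 7 = ((11−3)/6)² = 1.778
te_Task 8 = (1 + 4·2 + 15)/6 = 24/6 = 4; σ²_Task 8 = ((15−1)/6)² = 5.444
te_Task 9 = (1 + 4·2 + 3)/6 = 12/6 = 2; σ²_Task 9 = ((3−1)/6)² = 0.111
te_Task 10 = (5 + 4·6 + 7)/6 = 36/6 = 6; σ²_Task 10 = ((7−5)/6)² = 0.111

Forward pass:
ES_Task 1 = 0; EF_Task 1 = 8
ES_Task 2 = 0; EF_Task 2 = 13
ES_Task 3 = max(EF_Task 1=8, EF_Task 2=13) = 13; EF_Task 3 = 13+9 = 22
ES_Task 4 = 8; EF_Task 4 = 8+9 = 17
ES_Task 5 = 8; EF_Task 5 = 8+8 = 16
ES_Task 6 = max(EF_Task 1=8, EF_Task 2=13) = 13; EF_Task 6 = 13+12 = 25
ES_Task 7 = max(EF_Task 2=13, EF_Task 4=17) = 17; EF_Task 7 = 17+7 = 24
ES_Task 8 = 22; EF_Task 8 = 22+4 = 26
ES_Task 9 = max(EF_Task 4=17, EF_Task 6=25) = 25; EF_Task 9 = 25+2 = 27
ES_Task 10 = max(EF_Task 3=22, EF_Task 5=16, EF_Task 7=24, EF_Task 8=26, EF_Task 9=27) = 27; EF_Task 10 = 27+6 = 33
Expected project duration μ = 33 days. Critical path: Task 2 → Task 6 → Task 9 → Task 10.

Variance along critical path = 0.444 + 2.778 + 0.111 + 0.111 = 3.444; σ = 1.856 days.
D = μ + z·σ = 33 + 1.036·1.856 = 34.9 days

34.9 days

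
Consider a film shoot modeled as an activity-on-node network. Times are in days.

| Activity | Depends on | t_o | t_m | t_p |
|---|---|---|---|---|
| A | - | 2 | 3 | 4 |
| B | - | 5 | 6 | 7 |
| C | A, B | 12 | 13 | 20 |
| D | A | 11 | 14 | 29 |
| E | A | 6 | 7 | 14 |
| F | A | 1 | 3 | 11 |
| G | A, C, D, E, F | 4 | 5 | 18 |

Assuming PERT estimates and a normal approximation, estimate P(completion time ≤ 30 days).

te_A = (2 + 4·3 + 4)/6 = 18/6 = 3; σ²_A = ((4−2)/6)² = 0.111
te_B = (5 + 4·6 + 7)/6 = 36/6 = 6; σ²_B = ((7−5)/6)² = 0.111
te_C = (12 + 4·13 + 20)/6 = 84/6 = 14; σ²_C = ((20−12)/6)² = 1.778
te_D = (11 + 4·14 + 29)/6 = 96/6 = 16; σ²_D = ((29−11)/6)² = 9.000
te_E = (6 + 4·7 + 14)/6 = 48/6 = 8; σ²_E = ((14−6)/6)² = 1.778
te_F = (1 + 4·3 + 11)/6 = 24/6 = 4; σ²_F = ((11−1)/6)² = 2.778
te_G = (4 + 4·5 + 18)/6 = 42/6 = 7; σ²_G = ((18−4)/6)² = 5.444

Forward pass:
ES_A = 0; EF_A = 3
ES_B = 0; EF_B = 6
ES_C = max(EF_A=3, EF_B=6) = 6; EF_C = 6+14 = 20
ES_D = 3; EF_D = 3+16 = 19
ES_E = 3; EF_E = 3+8 = 11
ES_F = 3; EF_F = 3+4 = 7
ES_G = max(EF_A=3, EF_C=20, EF_D=19, EF_E=11, EF_F=7) = 20; EF_G = 20+7 = 27
Expected project duration μ = 27 days. Critical path: B → C → G.

Variance along critical path = 0.111 + 1.778 + 5.444 = 7.333; σ = √7.333 = 2.708 days.
Z = (30 − 27) / 2.708 = 1.108
P(T ≤ 30) = Φ(1.108) ≈ 0.866

0.866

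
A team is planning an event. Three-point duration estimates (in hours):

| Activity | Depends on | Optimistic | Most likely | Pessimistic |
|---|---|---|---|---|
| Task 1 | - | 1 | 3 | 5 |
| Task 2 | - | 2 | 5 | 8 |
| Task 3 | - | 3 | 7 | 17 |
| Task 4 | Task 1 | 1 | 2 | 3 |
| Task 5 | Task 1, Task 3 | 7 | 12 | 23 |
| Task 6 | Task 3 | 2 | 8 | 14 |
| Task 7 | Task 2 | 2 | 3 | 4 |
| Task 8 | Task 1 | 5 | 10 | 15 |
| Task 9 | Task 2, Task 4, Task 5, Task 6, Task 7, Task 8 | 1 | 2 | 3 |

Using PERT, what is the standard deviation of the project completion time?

te_Task 1 = (1 + 4·3 + 5)/6 = 18/6 = 3; σ²_Task 1 = ((5−1)/6)² = 0.444
te_Task 2 = (2 + 4·5 + 8)/6 = 30/6 = 5; σ²_Task 2 = ((8−2)/6)² = 1.000
te_Task 3 = (3 + 4·7 + 17)/6 = 48/6 = 8; σ²_Task 3 = ((17−3)/6)² = 5.444
te_Task 4 = (1 + 4·2 + 3)/6 = 12/6 = 2; σ²_Task 4 = ((3−1)/6)² = 0.111
te_Task 5 = (7 + 4·12 + 23)/6 = 78/6 = 13; σ²_Task 5 = ((23−7)/6)² = 7.111
te_Task 6 = (2 + 4·8 + 14)/6 = 48/6 = 8; σ²_Task 6 = ((14−2)/6)² = 4.000
te_Task 7 = (2 + 4·3 + 4)/6 = 18/6 = 3; σ²_Task 7 = ((4−2)/6)² = 0.111
te_Task 8 = (5 + 4·10 + 15)/6 = 60/6 = 10; σ²_Task 8 = ((15−5)/6)² = 2.778
te_Task 9 = (1 + 4·2 + 3)/6 = 12/6 = 2; σ²_Task 9 = ((3−1)/6)² = 0.111

Forward pass:
ES_Task 1 = 0; EF_Task 1 = 3
ES_Task 2 = 0; EF_Task 2 = 5
ES_Task 3 = 0; EF_Task 3 = 8
ES_Task 4 = 3; EF_Task 4 = 3+2 = 5
ES_Task 5 = max(EF_Task 1=3, EF_Task 3=8) = 8; EF_Task 5 = 8+13 = 21
ES_Task 6 = 8; EF_Task 6 = 8+8 = 16
ES_Task 7 = 5; EF_Task 7 = 5+3 = 8
ES_Task 8 = 3; EF_Task 8 = 3+10 = 13
ES_Task 9 = max(EF_Task 2=5, EF_Task 4=5, EF_Task 5=21, EF_Task 6=16, EF_Task 7=8, EF_Task 8=13) = 21; EF_Task 9 = 21+2 = 23
Expected project duration μ = 23 hours. Critical path: Task 3 → Task 5 → Task 9.

Variance along critical path = 5.444 + 7.111 + 0.111 = 12.667
σ = √12.667 = 3.559 hours

3.56 hours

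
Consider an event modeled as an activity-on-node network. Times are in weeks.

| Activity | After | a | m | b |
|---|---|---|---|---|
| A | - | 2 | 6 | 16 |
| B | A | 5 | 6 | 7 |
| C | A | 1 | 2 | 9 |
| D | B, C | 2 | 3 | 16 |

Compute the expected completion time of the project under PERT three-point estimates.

18 weeks

te_A = (2 + 4·6 + 16)/6 = 42/6 = 7
te_B = (5 + 4·6 + 7)/6 = 36/6 = 6
te_C = (1 + 4·2 + 9)/6 = 18/6 = 3
te_D = (2 + 4·3 + 16)/6 = 30/6 = 5

Forward pass:
ES_A = 0; EF_A = 7
ES_B = 7; EF_B = 7+6 = 13
ES_C = 7; EF_C = 7+3 = 10
ES_D = max(EF_B=13, EF_C=10) = 13; EF_D = 13+5 = 18
Expected project duration μ = 18 weeks. Critical path: A → B → D.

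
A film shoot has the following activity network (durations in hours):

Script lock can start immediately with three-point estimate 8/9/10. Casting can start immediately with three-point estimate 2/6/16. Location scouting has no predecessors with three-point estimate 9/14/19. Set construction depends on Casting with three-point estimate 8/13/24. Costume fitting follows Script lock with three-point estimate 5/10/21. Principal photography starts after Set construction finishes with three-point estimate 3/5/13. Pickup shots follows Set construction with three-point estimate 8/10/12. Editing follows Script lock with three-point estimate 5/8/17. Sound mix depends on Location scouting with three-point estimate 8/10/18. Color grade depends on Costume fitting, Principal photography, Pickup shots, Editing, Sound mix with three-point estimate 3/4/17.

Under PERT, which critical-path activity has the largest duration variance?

Set construction

te_Script lock = (8 + 4·9 + 10)/6 = 54/6 = 9; σ²_Script lock = ((10−8)/6)² = 0.111
te_Casting = (2 + 4·6 + 16)/6 = 42/6 = 7; σ²_Casting = ((16−2)/6)² = 5.444
te_Location scouting = (9 + 4·14 + 19)/6 = 84/6 = 14; σ²_Location scouting = ((19−9)/6)² = 2.778
te_Set construction = (8 + 4·13 + 24)/6 = 84/6 = 14; σ²_Set construction = ((24−8)/6)² = 7.111
te_Costume fitting = (5 + 4·10 + 21)/6 = 66/6 = 11; σ²_Costume fitting = ((21−5)/6)² = 7.111
te_Principal photography = (3 + 4·5 + 13)/6 = 36/6 = 6; σ²_Principal photography = ((13−3)/6)² = 2.778
te_Pickup shots = (8 + 4·10 + 12)/6 = 60/6 = 10; σ²_Pickup shots = ((12−8)/6)² = 0.444
te_Editing = (5 + 4·8 + 17)/6 = 54/6 = 9; σ²_Editing = ((17−5)/6)² = 4.000
te_Sound mix = (8 + 4·10 + 18)/6 = 66/6 = 11; σ²_Sound mix = ((18−8)/6)² = 2.778
te_Color grade = (3 + 4·4 + 17)/6 = 36/6 = 6; σ²_Color grade = ((17−3)/6)² = 5.444

Forward pass:
ES_Script lock = 0; EF_Script lock = 9
ES_Casting = 0; EF_Casting = 7
ES_Location scouting = 0; EF_Location scouting = 14
ES_Set construction = 7; EF_Set construction = 7+14 = 21
ES_Costume fitting = 9; EF_Costume fitting = 9+11 = 20
ES_Principal photography = 21; EF_Principal photography = 21+6 = 27
ES_Pickup shots = 21; EF_Pickup shots = 21+10 = 31
ES_Editing = 9; EF_Editing = 9+9 = 18
ES_Sound mix = 14; EF_Sound mix = 14+11 = 25
ES_Color grade = max(EF_Costume fitting=20, EF_Principal photography=27, EF_Pickup shots=31, EF_Editing=18, EF_Sound mix=25) = 31; EF_Color grade = 31+6 = 37
Expected project duration μ = 37 hours. Critical path: Casting → Set construction → Pickup shots → Color grade.

Variances on critical path: σ²_Casting=5.444, σ²_Set construction=7.111, σ²_Pickup shots=0.444, σ²_Color grade=5.444.
Largest is σ²_Set construction = 7.111.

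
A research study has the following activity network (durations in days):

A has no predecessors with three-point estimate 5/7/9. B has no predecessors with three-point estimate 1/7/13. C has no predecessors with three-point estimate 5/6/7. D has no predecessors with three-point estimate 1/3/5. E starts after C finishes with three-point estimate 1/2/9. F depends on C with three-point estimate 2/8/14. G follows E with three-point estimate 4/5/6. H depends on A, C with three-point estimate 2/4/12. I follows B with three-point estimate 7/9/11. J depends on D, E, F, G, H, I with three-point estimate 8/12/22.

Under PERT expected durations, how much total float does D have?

te_A = (5 + 4·7 + 9)/6 = 42/6 = 7
te_B = (1 + 4·7 + 13)/6 = 42/6 = 7
te_C = (5 + 4·6 + 7)/6 = 36/6 = 6
te_D = (1 + 4·3 + 5)/6 = 18/6 = 3
te_E = (1 + 4·2 + 9)/6 = 18/6 = 3
te_F = (2 + 4·8 + 14)/6 = 48/6 = 8
te_G = (4 + 4·5 + 6)/6 = 30/6 = 5
te_H = (2 + 4·4 + 12)/6 = 30/6 = 5
te_I = (7 + 4·9 + 11)/6 = 54/6 = 9
te_J = (8 + 4·12 + 22)/6 = 78/6 = 13

Forward pass:
ES_A = 0; EF_A = 7
ES_B = 0; EF_B = 7
ES_C = 0; EF_C = 6
ES_D = 0; EF_D = 3
ES_E = 6; EF_E = 6+3 = 9
ES_F = 6; EF_F = 6+8 = 14
ES_G = 9; EF_G = 9+5 = 14
ES_H = max(EF_A=7, EF_C=6) = 7; EF_H = 7+5 = 12
ES_I = 7; EF_I = 7+9 = 16
ES_J = max(EF_D=3, EF_E=9, EF_F=14, EF_G=14, EF_H=12, EF_I=16) = 16; EF_J = 16+13 = 29
Expected project duration μ = 29 days. Critical path: B → I → J.

Backward pass:
LF_J = 29; LS_J = 29−13 = 16
LF_I = LS_J = 16; LS_I = 16−9 = 7
LF_H = LS_J = 16; LS_H = 16−5 = 11
LF_G = LS_J = 16; LS_G = 16−5 = 11
LF_F = LS_J = 16; LS_F = 16−8 = 8
LF_E = min(LS_G=11, LS_J=16) = 11; LS_E = 11−3 = 8
LF_D = LS_J = 16; LS_D = 16−3 = 13
LF_C = min(LS_E=8, LS_F=8, LS_H=11) = 8; LS_C = 8−6 = 2
LF_B = LS_I = 7; LS_B = 7−7 = 0
LF_A = LS_H = 11; LS_A = 11−7 = 4
Slack_D = LS_D − ES_D = 13 − 0 = 13

13 days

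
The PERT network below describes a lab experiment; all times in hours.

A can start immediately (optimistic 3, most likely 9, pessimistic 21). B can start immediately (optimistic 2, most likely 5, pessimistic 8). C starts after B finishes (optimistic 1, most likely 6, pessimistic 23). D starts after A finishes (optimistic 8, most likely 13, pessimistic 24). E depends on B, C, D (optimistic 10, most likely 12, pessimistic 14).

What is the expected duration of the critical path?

te_A = (3 + 4·9 + 21)/6 = 60/6 = 10
te_B = (2 + 4·5 + 8)/6 = 30/6 = 5
te_C = (1 + 4·6 + 23)/6 = 48/6 = 8
te_D = (8 + 4·13 + 24)/6 = 84/6 = 14
te_E = (10 + 4·12 + 14)/6 = 72/6 = 12

Forward pass:
ES_A = 0; EF_A = 10
ES_B = 0; EF_B = 5
ES_C = 5; EF_C = 5+8 = 13
ES_D = 10; EF_D = 10+14 = 24
ES_E = max(EF_B=5, EF_C=13, EF_D=24) = 24; EF_E = 24+12 = 36
Expected project duration μ = 36 hours. Critical path: A → D → E.

36 hours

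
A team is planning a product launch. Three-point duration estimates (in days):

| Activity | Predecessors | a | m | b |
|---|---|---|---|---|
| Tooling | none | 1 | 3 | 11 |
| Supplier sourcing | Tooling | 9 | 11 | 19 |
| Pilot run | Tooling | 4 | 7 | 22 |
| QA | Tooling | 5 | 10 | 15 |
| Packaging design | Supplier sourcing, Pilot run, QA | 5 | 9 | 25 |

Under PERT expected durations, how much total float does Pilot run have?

te_Tooling = (1 + 4·3 + 11)/6 = 24/6 = 4
te_Supplier sourcing = (9 + 4·11 + 19)/6 = 72/6 = 12
te_Pilot run = (4 + 4·7 + 22)/6 = 54/6 = 9
te_QA = (5 + 4·10 + 15)/6 = 60/6 = 10
te_Packaging design = (5 + 4·9 + 25)/6 = 66/6 = 11

Forward pass:
ES_Tooling = 0; EF_Tooling = 4
ES_Supplier sourcing = 4; EF_Supplier sourcing = 4+12 = 16
ES_Pilot run = 4; EF_Pilot run = 4+9 = 13
ES_QA = 4; EF_QA = 4+10 = 14
ES_Packaging design = max(EF_Supplier sourcing=16, EF_Pilot run=13, EF_QA=14) = 16; EF_Packaging design = 16+11 = 27
Expected project duration μ = 27 days. Critical path: Tooling → Supplier sourcing → Packaging design.

Backward pass:
LF_Packaging design = 27; LS_Packaging design = 27−11 = 16
LF_QA = LS_Packaging design = 16; LS_QA = 16−10 = 6
LF_Pilot run = LS_Packaging design = 16; LS_Pilot run = 16−9 = 7
LF_Supplier sourcing = LS_Packaging design = 16; LS_Supplier sourcing = 16−12 = 4
LF_Tooling = min(LS_Supplier sourcing=4, LS_Pilot run=7, LS_QA=6) = 4; LS_Tooling = 4−4 = 0
Slack_Pilot run = LS_Pilot run − ES_Pilot run = 7 − 4 = 3

3 days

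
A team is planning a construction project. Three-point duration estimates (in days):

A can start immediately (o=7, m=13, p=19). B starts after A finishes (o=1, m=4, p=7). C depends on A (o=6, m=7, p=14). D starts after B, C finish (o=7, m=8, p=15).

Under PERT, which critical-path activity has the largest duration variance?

te_A = (7 + 4·13 + 19)/6 = 78/6 = 13; σ²_A = ((19−7)/6)² = 4.000
te_B = (1 + 4·4 + 7)/6 = 24/6 = 4; σ²_B = ((7−1)/6)² = 1.000
te_C = (6 + 4·7 + 14)/6 = 48/6 = 8; σ²_C = ((14−6)/6)² = 1.778
te_D = (7 + 4·8 + 15)/6 = 54/6 = 9; σ²_D = ((15−7)/6)² = 1.778

Forward pass:
ES_A = 0; EF_A = 13
ES_B = 13; EF_B = 13+4 = 17
ES_C = 13; EF_C = 13+8 = 21
ES_D = max(EF_B=17, EF_C=21) = 21; EF_D = 21+9 = 30
Expected project duration μ = 30 days. Critical path: A → C → D.

Variances on critical path: σ²_A=4.000, σ²_C=1.778, σ²_D=1.778.
Largest is σ²_A = 4.000.

A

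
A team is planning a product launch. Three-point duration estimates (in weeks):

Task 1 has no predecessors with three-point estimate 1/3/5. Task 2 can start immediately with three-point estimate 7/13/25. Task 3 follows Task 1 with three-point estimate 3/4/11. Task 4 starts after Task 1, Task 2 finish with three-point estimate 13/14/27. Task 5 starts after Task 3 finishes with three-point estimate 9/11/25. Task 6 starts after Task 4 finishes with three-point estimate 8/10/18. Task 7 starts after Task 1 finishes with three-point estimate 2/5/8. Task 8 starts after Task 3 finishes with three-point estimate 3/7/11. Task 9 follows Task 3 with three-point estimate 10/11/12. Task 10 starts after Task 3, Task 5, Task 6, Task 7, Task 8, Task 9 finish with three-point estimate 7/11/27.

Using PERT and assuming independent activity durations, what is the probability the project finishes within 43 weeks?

te_Task 1 = (1 + 4·3 + 5)/6 = 18/6 = 3; σ²_Task 1 = ((5−1)/6)² = 0.444
te_Task 2 = (7 + 4·13 + 25)/6 = 84/6 = 14; σ²_Task 2 = ((25−7)/6)² = 9.000
te_Task 3 = (3 + 4·4 + 11)/6 = 30/6 = 5; σ²_Task 3 = ((11−3)/6)² = 1.778
te_Task 4 = (13 + 4·14 + 27)/6 = 96/6 = 16; σ²_Task 4 = ((27−13)/6)² = 5.444
te_Task 5 = (9 + 4·11 + 25)/6 = 78/6 = 13; σ²_Task 5 = ((25−9)/6)² = 7.111
te_Task 6 = (8 + 4·10 + 18)/6 = 66/6 = 11; σ²_Task 6 = ((18−8)/6)² = 2.778
te_Task 7 = (2 + 4·5 + 8)/6 = 30/6 = 5; σ²_Task 7 = ((8−2)/6)² = 1.000
te_Task 8 = (3 + 4·7 + 11)/6 = 42/6 = 7; σ²_Task 8 = ((11−3)/6)² = 1.778
te_Task 9 = (10 + 4·11 + 12)/6 = 66/6 = 11; σ²_Task 9 = ((12−10)/6)² = 0.111
te_Task 10 = (7 + 4·11 + 27)/6 = 78/6 = 13; σ²_Task 10 = ((27−7)/6)² = 11.111

Forward pass:
ES_Task 1 = 0; EF_Task 1 = 3
ES_Task 2 = 0; EF_Task 2 = 14
ES_Task 3 = 3; EF_Task 3 = 3+5 = 8
ES_Task 4 = max(EF_Task 1=3, EF_Task 2=14) = 14; EF_Task 4 = 14+16 = 30
ES_Task 5 = 8; EF_Task 5 = 8+13 = 21
ES_Task 6 = 30; EF_Task 6 = 30+11 = 41
ES_Task 7 = 3; EF_Task 7 = 3+5 = 8
ES_Task 8 = 8; EF_Task 8 = 8+7 = 15
ES_Task 9 = 8; EF_Task 9 = 8+11 = 19
ES_Task 10 = max(EF_Task 3=8, EF_Task 5=21, EF_Task 6=41, EF_Task 7=8, EF_Task 8=15, EF_Task 9=19) = 41; EF_Task 10 = 41+13 = 54
Expected project duration μ = 54 weeks. Critical path: Task 2 → Task 4 → Task 6 → Task 10.

Variance along critical path = 9.000 + 5.444 + 2.778 + 11.111 = 28.333; σ = √28.333 = 5.323 weeks.
Z = (43 − 54) / 5.323 = -2.067
P(T ≤ 43) = Φ(-2.067) ≈ 0.019

0.019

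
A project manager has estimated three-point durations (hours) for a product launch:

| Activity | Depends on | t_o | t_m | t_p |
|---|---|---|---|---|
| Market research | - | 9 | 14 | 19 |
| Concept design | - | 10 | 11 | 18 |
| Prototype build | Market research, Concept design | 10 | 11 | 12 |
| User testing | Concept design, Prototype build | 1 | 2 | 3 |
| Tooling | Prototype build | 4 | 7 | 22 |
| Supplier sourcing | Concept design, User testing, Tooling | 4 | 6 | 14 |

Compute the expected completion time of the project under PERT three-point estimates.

41 hours

te_Market research = (9 + 4·14 + 19)/6 = 84/6 = 14
te_Concept design = (10 + 4·11 + 18)/6 = 72/6 = 12
te_Prototype build = (10 + 4·11 + 12)/6 = 66/6 = 11
te_User testing = (1 + 4·2 + 3)/6 = 12/6 = 2
te_Tooling = (4 + 4·7 + 22)/6 = 54/6 = 9
te_Supplier sourcing = (4 + 4·6 + 14)/6 = 42/6 = 7

Forward pass:
ES_Market research = 0; EF_Market research = 14
ES_Concept design = 0; EF_Concept design = 12
ES_Prototype build = max(EF_Market research=14, EF_Concept design=12) = 14; EF_Prototype build = 14+11 = 25
ES_User testing = max(EF_Concept design=12, EF_Prototype build=25) = 25; EF_User testing = 25+2 = 27
ES_Tooling = 25; EF_Tooling = 25+9 = 34
ES_Supplier sourcing = max(EF_Concept design=12, EF_User testing=27, EF_Tooling=34) = 34; EF_Supplier sourcing = 34+7 = 41
Expected project duration μ = 41 hours. Critical path: Market research → Prototype build → Tooling → Supplier sourcing.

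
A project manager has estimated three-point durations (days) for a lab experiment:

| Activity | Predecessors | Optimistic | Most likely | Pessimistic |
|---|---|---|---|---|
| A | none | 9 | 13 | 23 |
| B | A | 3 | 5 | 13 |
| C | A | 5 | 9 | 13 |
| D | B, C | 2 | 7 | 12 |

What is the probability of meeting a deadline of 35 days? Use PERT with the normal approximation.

0.943

te_A = (9 + 4·13 + 23)/6 = 84/6 = 14; σ²_A = ((23−9)/6)² = 5.444
te_B = (3 + 4·5 + 13)/6 = 36/6 = 6; σ²_B = ((13−3)/6)² = 2.778
te_C = (5 + 4·9 + 13)/6 = 54/6 = 9; σ²_C = ((13−5)/6)² = 1.778
te_D = (2 + 4·7 + 12)/6 = 42/6 = 7; σ²_D = ((12−2)/6)² = 2.778

Forward pass:
ES_A = 0; EF_A = 14
ES_B = 14; EF_B = 14+6 = 20
ES_C = 14; EF_C = 14+9 = 23
ES_D = max(EF_B=20, EF_C=23) = 23; EF_D = 23+7 = 30
Expected project duration μ = 30 days. Critical path: A → C → D.

Variance along critical path = 5.444 + 1.778 + 2.778 = 10.000; σ = √10.000 = 3.162 days.
Z = (35 − 30) / 3.162 = 1.581
P(T ≤ 35) = Φ(1.581) ≈ 0.943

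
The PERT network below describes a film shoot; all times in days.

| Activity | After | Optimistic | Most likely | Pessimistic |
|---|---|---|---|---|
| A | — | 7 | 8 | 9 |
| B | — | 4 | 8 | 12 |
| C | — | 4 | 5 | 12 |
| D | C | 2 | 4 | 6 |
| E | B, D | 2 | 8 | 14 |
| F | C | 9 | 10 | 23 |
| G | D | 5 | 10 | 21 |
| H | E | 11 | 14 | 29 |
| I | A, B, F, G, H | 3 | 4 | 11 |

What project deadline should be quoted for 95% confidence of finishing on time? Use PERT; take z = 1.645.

45.8 days

te_A = (7 + 4·8 + 9)/6 = 48/6 = 8; σ²_A = ((9−7)/6)² = 0.111
te_B = (4 + 4·8 + 12)/6 = 48/6 = 8; σ²_B = ((12−4)/6)² = 1.778
te_C = (4 + 4·5 + 12)/6 = 36/6 = 6; σ²_C = ((12−4)/6)² = 1.778
te_D = (2 + 4·4 + 6)/6 = 24/6 = 4; σ²_D = ((6−2)/6)² = 0.444
te_E = (2 + 4·8 + 14)/6 = 48/6 = 8; σ²_E = ((14−2)/6)² = 4.000
te_F = (9 + 4·10 + 23)/6 = 72/6 = 12; σ²_F = ((23−9)/6)² = 5.444
te_G = (5 + 4·10 + 21)/6 = 66/6 = 11; σ²_G = ((21−5)/6)² = 7.111
te_H = (11 + 4·14 + 29)/6 = 96/6 = 16; σ²_H = ((29−11)/6)² = 9.000
te_I = (3 + 4·4 + 11)/6 = 30/6 = 5; σ²_I = ((11−3)/6)² = 1.778

Forward pass:
ES_A = 0; EF_A = 8
ES_B = 0; EF_B = 8
ES_C = 0; EF_C = 6
ES_D = 6; EF_D = 6+4 = 10
ES_E = max(EF_B=8, EF_D=10) = 10; EF_E = 10+8 = 18
ES_F = 6; EF_F = 6+12 = 18
ES_G = 10; EF_G = 10+11 = 21
ES_H = 18; EF_H = 18+16 = 34
ES_I = max(EF_A=8, EF_B=8, EF_F=18, EF_G=21, EF_H=34) = 34; EF_I = 34+5 = 39
Expected project duration μ = 39 days. Critical path: C → D → E → H → I.

Variance along critical path = 1.778 + 0.444 + 4.000 + 9.000 + 1.778 = 17.000; σ = 4.123 days.
D = μ + z·σ = 39 + 1.645·4.123 = 45.8 days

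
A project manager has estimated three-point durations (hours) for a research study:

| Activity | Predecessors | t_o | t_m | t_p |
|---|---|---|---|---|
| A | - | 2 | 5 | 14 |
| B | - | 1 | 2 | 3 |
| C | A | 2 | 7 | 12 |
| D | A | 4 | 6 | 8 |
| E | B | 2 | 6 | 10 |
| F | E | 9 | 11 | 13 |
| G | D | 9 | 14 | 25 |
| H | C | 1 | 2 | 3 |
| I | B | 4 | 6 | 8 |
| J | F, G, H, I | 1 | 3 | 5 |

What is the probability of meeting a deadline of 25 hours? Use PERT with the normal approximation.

te_A = (2 + 4·5 + 14)/6 = 36/6 = 6; σ²_A = ((14−2)/6)² = 4.000
te_B = (1 + 4·2 + 3)/6 = 12/6 = 2; σ²_B = ((3−1)/6)² = 0.111
te_C = (2 + 4·7 + 12)/6 = 42/6 = 7; σ²_C = ((12−2)/6)² = 2.778
te_D = (4 + 4·6 + 8)/6 = 36/6 = 6; σ²_D = ((8−4)/6)² = 0.444
te_E = (2 + 4·6 + 10)/6 = 36/6 = 6; σ²_E = ((10−2)/6)² = 1.778
te_F = (9 + 4·11 + 13)/6 = 66/6 = 11; σ²_F = ((13−9)/6)² = 0.444
te_G = (9 + 4·14 + 25)/6 = 90/6 = 15; σ²_G = ((25−9)/6)² = 7.111
te_H = (1 + 4·2 + 3)/6 = 12/6 = 2; σ²_H = ((3−1)/6)² = 0.111
te_I = (4 + 4·6 + 8)/6 = 36/6 = 6; σ²_I = ((8−4)/6)² = 0.444
te_J = (1 + 4·3 + 5)/6 = 18/6 = 3; σ²_J = ((5−1)/6)² = 0.444

Forward pass:
ES_A = 0; EF_A = 6
ES_B = 0; EF_B = 2
ES_C = 6; EF_C = 6+7 = 13
ES_D = 6; EF_D = 6+6 = 12
ES_E = 2; EF_E = 2+6 = 8
ES_F = 8; EF_F = 8+11 = 19
ES_G = 12; EF_G = 12+15 = 27
ES_H = 13; EF_H = 13+2 = 15
ES_I = 2; EF_I = 2+6 = 8
ES_J = max(EF_F=19, EF_G=27, EF_H=15, EF_I=8) = 27; EF_J = 27+3 = 30
Expected project duration μ = 30 hours. Critical path: A → D → G → J.

Variance along critical path = 4.000 + 0.444 + 7.111 + 0.444 = 12.000; σ = √12.000 = 3.464 hours.
Z = (25 − 30) / 3.464 = -1.443
P(T ≤ 25) = Φ(-1.443) ≈ 0.074

0.074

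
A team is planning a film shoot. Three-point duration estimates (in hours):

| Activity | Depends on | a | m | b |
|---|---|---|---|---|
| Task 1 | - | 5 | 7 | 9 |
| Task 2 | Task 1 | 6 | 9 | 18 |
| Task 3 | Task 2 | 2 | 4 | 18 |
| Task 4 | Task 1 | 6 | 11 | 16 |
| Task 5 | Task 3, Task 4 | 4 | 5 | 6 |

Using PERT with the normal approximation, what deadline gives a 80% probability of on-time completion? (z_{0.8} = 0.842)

30.9 hours

te_Task 1 = (5 + 4·7 + 9)/6 = 42/6 = 7; σ²_Task 1 = ((9−5)/6)² = 0.444
te_Task 2 = (6 + 4·9 + 18)/6 = 60/6 = 10; σ²_Task 2 = ((18−6)/6)² = 4.000
te_Task 3 = (2 + 4·4 + 18)/6 = 36/6 = 6; σ²_Task 3 = ((18−2)/6)² = 7.111
te_Task 4 = (6 + 4·11 + 16)/6 = 66/6 = 11; σ²_Task 4 = ((16−6)/6)² = 2.778
te_Task 5 = (4 + 4·5 + 6)/6 = 30/6 = 5; σ²_Task 5 = ((6−4)/6)² = 0.111

Forward pass:
ES_Task 1 = 0; EF_Task 1 = 7
ES_Task 2 = 7; EF_Task 2 = 7+10 = 17
ES_Task 3 = 17; EF_Task 3 = 17+6 = 23
ES_Task 4 = 7; EF_Task 4 = 7+11 = 18
ES_Task 5 = max(EF_Task 3=23, EF_Task 4=18) = 23; EF_Task 5 = 23+5 = 28
Expected project duration μ = 28 hours. Critical path: Task 1 → Task 2 → Task 3 → Task 5.

Variance along critical path = 0.444 + 4.000 + 7.111 + 0.111 = 11.667; σ = 3.416 hours.
D = μ + z·σ = 28 + 0.842·3.416 = 30.9 hours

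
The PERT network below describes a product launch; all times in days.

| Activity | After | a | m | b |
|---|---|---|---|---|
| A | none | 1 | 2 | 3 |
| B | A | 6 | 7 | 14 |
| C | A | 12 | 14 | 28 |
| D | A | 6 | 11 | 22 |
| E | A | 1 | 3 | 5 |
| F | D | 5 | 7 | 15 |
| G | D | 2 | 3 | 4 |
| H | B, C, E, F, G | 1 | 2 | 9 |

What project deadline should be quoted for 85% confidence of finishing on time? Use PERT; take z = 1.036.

28.6 days

te_A = (1 + 4·2 + 3)/6 = 12/6 = 2; σ²_A = ((3−1)/6)² = 0.111
te_B = (6 + 4·7 + 14)/6 = 48/6 = 8; σ²_B = ((14−6)/6)² = 1.778
te_C = (12 + 4·14 + 28)/6 = 96/6 = 16; σ²_C = ((28−12)/6)² = 7.111
te_D = (6 + 4·11 + 22)/6 = 72/6 = 12; σ²_D = ((22−6)/6)² = 7.111
te_E = (1 + 4·3 + 5)/6 = 18/6 = 3; σ²_E = ((5−1)/6)² = 0.444
te_F = (5 + 4·7 + 15)/6 = 48/6 = 8; σ²_F = ((15−5)/6)² = 2.778
te_G = (2 + 4·3 + 4)/6 = 18/6 = 3; σ²_G = ((4−2)/6)² = 0.111
te_H = (1 + 4·2 + 9)/6 = 18/6 = 3; σ²_H = ((9−1)/6)² = 1.778

Forward pass:
ES_A = 0; EF_A = 2
ES_B = 2; EF_B = 2+8 = 10
ES_C = 2; EF_C = 2+16 = 18
ES_D = 2; EF_D = 2+12 = 14
ES_E = 2; EF_E = 2+3 = 5
ES_F = 14; EF_F = 14+8 = 22
ES_G = 14; EF_G = 14+3 = 17
ES_H = max(EF_B=10, EF_C=18, EF_E=5, EF_F=22, EF_G=17) = 22; EF_H = 22+3 = 25
Expected project duration μ = 25 days. Critical path: A → D → F → H.

Variance along critical path = 0.111 + 7.111 + 2.778 + 1.778 = 11.778; σ = 3.432 days.
D = μ + z·σ = 25 + 1.036·3.432 = 28.6 days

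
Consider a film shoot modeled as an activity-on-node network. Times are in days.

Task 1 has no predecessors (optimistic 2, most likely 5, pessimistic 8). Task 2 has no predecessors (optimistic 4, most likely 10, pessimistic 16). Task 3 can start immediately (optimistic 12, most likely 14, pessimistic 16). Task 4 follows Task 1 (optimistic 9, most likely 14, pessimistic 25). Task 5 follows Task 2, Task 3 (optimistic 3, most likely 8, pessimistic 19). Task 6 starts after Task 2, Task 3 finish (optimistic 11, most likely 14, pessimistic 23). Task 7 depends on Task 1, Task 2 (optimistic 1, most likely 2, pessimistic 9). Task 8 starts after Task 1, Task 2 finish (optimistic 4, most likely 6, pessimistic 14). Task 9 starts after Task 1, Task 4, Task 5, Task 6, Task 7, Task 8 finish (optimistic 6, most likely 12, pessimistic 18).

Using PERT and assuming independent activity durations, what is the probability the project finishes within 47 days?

0.981

te_Task 1 = (2 + 4·5 + 8)/6 = 30/6 = 5; σ²_Task 1 = ((8−2)/6)² = 1.000
te_Task 2 = (4 + 4·10 + 16)/6 = 60/6 = 10; σ²_Task 2 = ((16−4)/6)² = 4.000
te_Task 3 = (12 + 4·14 + 16)/6 = 84/6 = 14; σ²_Task 3 = ((16−12)/6)² = 0.444
te_Task 4 = (9 + 4·14 + 25)/6 = 90/6 = 15; σ²_Task 4 = ((25−9)/6)² = 7.111
te_Task 5 = (3 + 4·8 + 19)/6 = 54/6 = 9; σ²_Task 5 = ((19−3)/6)² = 7.111
te_Task 6 = (11 + 4·14 + 23)/6 = 90/6 = 15; σ²_Task 6 = ((23−11)/6)² = 4.000
te_Task 7 = (1 + 4·2 + 9)/6 = 18/6 = 3; σ²_Task 7 = ((9−1)/6)² = 1.778
te_Task 8 = (4 + 4·6 + 14)/6 = 42/6 = 7; σ²_Task 8 = ((14−4)/6)² = 2.778
te_Task 9 = (6 + 4·12 + 18)/6 = 72/6 = 12; σ²_Task 9 = ((18−6)/6)² = 4.000

Forward pass:
ES_Task 1 = 0; EF_Task 1 = 5
ES_Task 2 = 0; EF_Task 2 = 10
ES_Task 3 = 0; EF_Task 3 = 14
ES_Task 4 = 5; EF_Task 4 = 5+15 = 20
ES_Task 5 = max(EF_Task 2=10, EF_Task 3=14) = 14; EF_Task 5 = 14+9 = 23
ES_Task 6 = max(EF_Task 2=10, EF_Task 3=14) = 14; EF_Task 6 = 14+15 = 29
ES_Task 7 = max(EF_Task 1=5, EF_Task 2=10) = 10; EF_Task 7 = 10+3 = 13
ES_Task 8 = max(EF_Task 1=5, EF_Task 2=10) = 10; EF_Task 8 = 10+7 = 17
ES_Task 9 = max(EF_Task 1=5, EF_Task 4=20, EF_Task 5=23, EF_Task 6=29, EF_Task 7=13, EF_Task 8=17) = 29; EF_Task 9 = 29+12 = 41
Expected project duration μ = 41 days. Critical path: Task 3 → Task 6 → Task 9.

Variance along critical path = 0.444 + 4.000 + 4.000 = 8.444; σ = √8.444 = 2.906 days.
Z = (47 − 41) / 2.906 = 2.065
P(T ≤ 47) = Φ(2.065) ≈ 0.981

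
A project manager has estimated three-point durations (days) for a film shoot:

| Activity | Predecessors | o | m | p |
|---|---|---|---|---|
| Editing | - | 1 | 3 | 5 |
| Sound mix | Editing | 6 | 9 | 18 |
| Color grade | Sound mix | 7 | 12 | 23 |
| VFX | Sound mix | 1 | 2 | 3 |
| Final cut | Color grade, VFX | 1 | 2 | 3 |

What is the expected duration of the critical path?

28 days

te_Editing = (1 + 4·3 + 5)/6 = 18/6 = 3
te_Sound mix = (6 + 4·9 + 18)/6 = 60/6 = 10
te_Color grade = (7 + 4·12 + 23)/6 = 78/6 = 13
te_VFX = (1 + 4·2 + 3)/6 = 12/6 = 2
te_Final cut = (1 + 4·2 + 3)/6 = 12/6 = 2

Forward pass:
ES_Editing = 0; EF_Editing = 3
ES_Sound mix = 3; EF_Sound mix = 3+10 = 13
ES_Color grade = 13; EF_Color grade = 13+13 = 26
ES_VFX = 13; EF_VFX = 13+2 = 15
ES_Final cut = max(EF_Color grade=26, EF_VFX=15) = 26; EF_Final cut = 26+2 = 28
Expected project duration μ = 28 days. Critical path: Editing → Sound mix → Color grade → Final cut.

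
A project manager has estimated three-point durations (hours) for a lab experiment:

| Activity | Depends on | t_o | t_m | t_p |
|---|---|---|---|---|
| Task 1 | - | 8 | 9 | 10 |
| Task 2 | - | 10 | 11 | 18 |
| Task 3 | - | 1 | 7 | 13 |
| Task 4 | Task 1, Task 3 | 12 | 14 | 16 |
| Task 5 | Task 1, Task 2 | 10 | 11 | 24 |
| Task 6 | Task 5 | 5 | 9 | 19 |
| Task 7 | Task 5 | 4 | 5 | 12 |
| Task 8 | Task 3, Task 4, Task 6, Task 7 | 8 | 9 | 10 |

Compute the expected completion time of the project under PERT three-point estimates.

te_Task 1 = (8 + 4·9 + 10)/6 = 54/6 = 9
te_Task 2 = (10 + 4·11 + 18)/6 = 72/6 = 12
te_Task 3 = (1 + 4·7 + 13)/6 = 42/6 = 7
te_Task 4 = (12 + 4·14 + 16)/6 = 84/6 = 14
te_Task 5 = (10 + 4·11 + 24)/6 = 78/6 = 13
te_Task 6 = (5 + 4·9 + 19)/6 = 60/6 = 10
te_Task 7 = (4 + 4·5 + 12)/6 = 36/6 = 6
te_Task 8 = (8 + 4·9 + 10)/6 = 54/6 = 9

Forward pass:
ES_Task 1 = 0; EF_Task 1 = 9
ES_Task 2 = 0; EF_Task 2 = 12
ES_Task 3 = 0; EF_Task 3 = 7
ES_Task 4 = max(EF_Task 1=9, EF_Task 3=7) = 9; EF_Task 4 = 9+14 = 23
ES_Task 5 = max(EF_Task 1=9, EF_Task 2=12) = 12; EF_Task 5 = 12+13 = 25
ES_Task 6 = 25; EF_Task 6 = 25+10 = 35
ES_Task 7 = 25; EF_Task 7 = 25+6 = 31
ES_Task 8 = max(EF_Task 3=7, EF_Task 4=23, EF_Task 6=35, EF_Task 7=31) = 35; EF_Task 8 = 35+9 = 44
Expected project duration μ = 44 hours. Critical path: Task 2 → Task 5 → Task 6 → Task 8.

44 hours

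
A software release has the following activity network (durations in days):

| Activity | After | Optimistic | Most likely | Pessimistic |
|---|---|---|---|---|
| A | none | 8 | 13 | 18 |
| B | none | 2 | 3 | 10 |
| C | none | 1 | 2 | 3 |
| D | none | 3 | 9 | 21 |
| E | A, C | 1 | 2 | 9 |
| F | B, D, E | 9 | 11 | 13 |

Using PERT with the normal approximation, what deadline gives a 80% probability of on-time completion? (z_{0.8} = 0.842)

28.9 days

te_A = (8 + 4·13 + 18)/6 = 78/6 = 13; σ²_A = ((18−8)/6)² = 2.778
te_B = (2 + 4·3 + 10)/6 = 24/6 = 4; σ²_B = ((10−2)/6)² = 1.778
te_C = (1 + 4·2 + 3)/6 = 12/6 = 2; σ²_C = ((3−1)/6)² = 0.111
te_D = (3 + 4·9 + 21)/6 = 60/6 = 10; σ²_D = ((21−3)/6)² = 9.000
te_E = (1 + 4·2 + 9)/6 = 18/6 = 3; σ²_E = ((9−1)/6)² = 1.778
te_F = (9 + 4·11 + 13)/6 = 66/6 = 11; σ²_F = ((13−9)/6)² = 0.444

Forward pass:
ES_A = 0; EF_A = 13
ES_B = 0; EF_B = 4
ES_C = 0; EF_C = 2
ES_D = 0; EF_D = 10
ES_E = max(EF_A=13, EF_C=2) = 13; EF_E = 13+3 = 16
ES_F = max(EF_B=4, EF_D=10, EF_E=16) = 16; EF_F = 16+11 = 27
Expected project duration μ = 27 days. Critical path: A → E → F.

Variance along critical path = 2.778 + 1.778 + 0.444 = 5.000; σ = 2.236 days.
D = μ + z·σ = 27 + 0.842·2.236 = 28.9 days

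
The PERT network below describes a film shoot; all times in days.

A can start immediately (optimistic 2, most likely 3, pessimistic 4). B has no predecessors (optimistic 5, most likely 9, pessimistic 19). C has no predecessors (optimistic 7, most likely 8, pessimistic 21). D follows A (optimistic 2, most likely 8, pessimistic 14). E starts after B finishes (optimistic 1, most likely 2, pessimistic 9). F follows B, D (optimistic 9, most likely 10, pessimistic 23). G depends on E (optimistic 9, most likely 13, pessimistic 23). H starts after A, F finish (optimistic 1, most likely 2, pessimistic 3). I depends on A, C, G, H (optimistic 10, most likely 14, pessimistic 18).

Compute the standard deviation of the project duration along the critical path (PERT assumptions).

3.80 days

te_A = (2 + 4·3 + 4)/6 = 18/6 = 3; σ²_A = ((4−2)/6)² = 0.111
te_B = (5 + 4·9 + 19)/6 = 60/6 = 10; σ²_B = ((19−5)/6)² = 5.444
te_C = (7 + 4·8 + 21)/6 = 60/6 = 10; σ²_C = ((21−7)/6)² = 5.444
te_D = (2 + 4·8 + 14)/6 = 48/6 = 8; σ²_D = ((14−2)/6)² = 4.000
te_E = (1 + 4·2 + 9)/6 = 18/6 = 3; σ²_E = ((9−1)/6)² = 1.778
te_F = (9 + 4·10 + 23)/6 = 72/6 = 12; σ²_F = ((23−9)/6)² = 5.444
te_G = (9 + 4·13 + 23)/6 = 84/6 = 14; σ²_G = ((23−9)/6)² = 5.444
te_H = (1 + 4·2 + 3)/6 = 12/6 = 2; σ²_H = ((3−1)/6)² = 0.111
te_I = (10 + 4·14 + 18)/6 = 84/6 = 14; σ²_I = ((18−10)/6)² = 1.778

Forward pass:
ES_A = 0; EF_A = 3
ES_B = 0; EF_B = 10
ES_C = 0; EF_C = 10
ES_D = 3; EF_D = 3+8 = 11
ES_E = 10; EF_E = 10+3 = 13
ES_F = max(EF_B=10, EF_D=11) = 11; EF_F = 11+12 = 23
ES_G = 13; EF_G = 13+14 = 27
ES_H = max(EF_A=3, EF_F=23) = 23; EF_H = 23+2 = 25
ES_I = max(EF_A=3, EF_C=10, EF_G=27, EF_H=25) = 27; EF_I = 27+14 = 41
Expected project duration μ = 41 days. Critical path: B → E → G → I.

Variance along critical path = 5.444 + 1.778 + 5.444 + 1.778 = 14.444
σ = √14.444 = 3.801 days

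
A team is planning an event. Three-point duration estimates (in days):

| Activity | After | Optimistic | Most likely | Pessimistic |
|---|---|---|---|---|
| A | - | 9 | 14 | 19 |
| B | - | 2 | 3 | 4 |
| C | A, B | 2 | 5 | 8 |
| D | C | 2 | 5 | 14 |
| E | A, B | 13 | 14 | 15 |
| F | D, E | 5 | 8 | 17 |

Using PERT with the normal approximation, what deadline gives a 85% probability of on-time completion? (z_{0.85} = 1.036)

39.7 days

te_A = (9 + 4·14 + 19)/6 = 84/6 = 14; σ²_A = ((19−9)/6)² = 2.778
te_B = (2 + 4·3 + 4)/6 = 18/6 = 3; σ²_B = ((4−2)/6)² = 0.111
te_C = (2 + 4·5 + 8)/6 = 30/6 = 5; σ²_C = ((8−2)/6)² = 1.000
te_D = (2 + 4·5 + 14)/6 = 36/6 = 6; σ²_D = ((14−2)/6)² = 4.000
te_E = (13 + 4·14 + 15)/6 = 84/6 = 14; σ²_E = ((15−13)/6)² = 0.111
te_F = (5 + 4·8 + 17)/6 = 54/6 = 9; σ²_F = ((17−5)/6)² = 4.000

Forward pass:
ES_A = 0; EF_A = 14
ES_B = 0; EF_B = 3
ES_C = max(EF_A=14, EF_B=3) = 14; EF_C = 14+5 = 19
ES_D = 19; EF_D = 19+6 = 25
ES_E = max(EF_A=14, EF_B=3) = 14; EF_E = 14+14 = 28
ES_F = max(EF_D=25, EF_E=28) = 28; EF_F = 28+9 = 37
Expected project duration μ = 37 days. Critical path: A → E → F.

Variance along critical path = 2.778 + 0.111 + 4.000 = 6.889; σ = 2.625 days.
D = μ + z·σ = 37 + 1.036·2.625 = 39.7 days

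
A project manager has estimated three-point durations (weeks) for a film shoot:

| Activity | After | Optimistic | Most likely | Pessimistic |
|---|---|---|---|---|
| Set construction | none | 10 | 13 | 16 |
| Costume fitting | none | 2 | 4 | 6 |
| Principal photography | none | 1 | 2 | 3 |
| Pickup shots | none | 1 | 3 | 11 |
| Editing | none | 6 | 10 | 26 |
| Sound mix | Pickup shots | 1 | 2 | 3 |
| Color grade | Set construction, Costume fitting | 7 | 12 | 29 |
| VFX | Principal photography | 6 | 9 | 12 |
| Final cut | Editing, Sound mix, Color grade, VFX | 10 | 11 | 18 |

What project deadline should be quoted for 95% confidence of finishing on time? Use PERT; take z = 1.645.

te_Set construction = (10 + 4·13 + 16)/6 = 78/6 = 13; σ²_Set construction = ((16−10)/6)² = 1.000
te_Costume fitting = (2 + 4·4 + 6)/6 = 24/6 = 4; σ²_Costume fitting = ((6−2)/6)² = 0.444
te_Principal photography = (1 + 4·2 + 3)/6 = 12/6 = 2; σ²_Principal photography = ((3−1)/6)² = 0.111
te_Pickup shots = (1 + 4·3 + 11)/6 = 24/6 = 4; σ²_Pickup shots = ((11−1)/6)² = 2.778
te_Editing = (6 + 4·10 + 26)/6 = 72/6 = 12; σ²_Editing = ((26−6)/6)² = 11.111
te_Sound mix = (1 + 4·2 + 3)/6 = 12/6 = 2; σ²_Sound mix = ((3−1)/6)² = 0.111
te_Color grade = (7 + 4·12 + 29)/6 = 84/6 = 14; σ²_Color grade = ((29−7)/6)² = 13.444
te_VFX = (6 + 4·9 + 12)/6 = 54/6 = 9; σ²_VFX = ((12−6)/6)² = 1.000
te_Final cut = (10 + 4·11 + 18)/6 = 72/6 = 12; σ²_Final cut = ((18−10)/6)² = 1.778

Forward pass:
ES_Set construction = 0; EF_Set construction = 13
ES_Costume fitting = 0; EF_Costume fitting = 4
ES_Principal photography = 0; EF_Principal photography = 2
ES_Pickup shots = 0; EF_Pickup shots = 4
ES_Editing = 0; EF_Editing = 12
ES_Sound mix = 4; EF_Sound mix = 4+2 = 6
ES_Color grade = max(EF_Set construction=13, EF_Costume fitting=4) = 13; EF_Color grade = 13+14 = 27
ES_VFX = 2; EF_VFX = 2+9 = 11
ES_Final cut = max(EF_Editing=12, EF_Sound mix=6, EF_Color grade=27, EF_VFX=11) = 27; EF_Final cut = 27+12 = 39
Expected project duration μ = 39 weeks. Critical path: Set construction → Color grade → Final cut.

Variance along critical path = 1.000 + 13.444 + 1.778 = 16.222; σ = 4.028 weeks.
D = μ + z·σ = 39 + 1.645·4.028 = 45.6 weeks

45.6 weeks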